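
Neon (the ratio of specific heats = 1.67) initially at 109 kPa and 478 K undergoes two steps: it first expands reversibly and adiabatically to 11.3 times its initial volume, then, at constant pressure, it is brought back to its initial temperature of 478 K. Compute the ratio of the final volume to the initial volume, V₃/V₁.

Adiabatic step: V₂/V₁ = 11.3; T₂ = T₁·(1/11.3)^(0.67) = 94.16 K.
Isobaric step: V₃/V₂ = T₃/T₂ = 478/94.16.
V₃/V₁ = (V₂/V₁)(V₃/V₂) = 11.3 × (478/94.16) = 57.36.

V₃/V₁ ≈ 57.4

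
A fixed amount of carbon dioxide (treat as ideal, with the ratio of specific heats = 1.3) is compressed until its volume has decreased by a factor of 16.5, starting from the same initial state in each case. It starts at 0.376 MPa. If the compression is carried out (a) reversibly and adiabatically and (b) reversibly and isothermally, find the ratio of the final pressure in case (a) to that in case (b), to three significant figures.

P_adiabatic / P_isothermal ≈ 2.32

Isothermal: P_b = P₁(V₁/V₂) = 0.376×16.5.
Adiabatic: P_a = P₁(V₁/V₂)^γ = 0.376×16.5^(1.3).
P_a/P_b = (V₁/V₂)^(γ−1) = 16.5^(0.3) = 2.319.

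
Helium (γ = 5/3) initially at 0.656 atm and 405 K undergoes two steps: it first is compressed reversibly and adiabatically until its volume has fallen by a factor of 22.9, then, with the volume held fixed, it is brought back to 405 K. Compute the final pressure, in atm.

Adiabatic step (PV^γ = const): P₂ = 0.656×22.9^(5/3) = 121.1 atm; T₂ = 405×22.9^(2/3) = 3266 K.
Isochoric: P₃ = P₂(T₃/T₂) = 121.1 × (405/3266) = 15.02 atm.

P₃ ≈ 15.0 atm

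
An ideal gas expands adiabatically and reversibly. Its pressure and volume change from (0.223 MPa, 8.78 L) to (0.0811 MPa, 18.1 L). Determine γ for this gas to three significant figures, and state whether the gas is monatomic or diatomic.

γ ≈ 1.40; diatomic

PV^γ = const ⇒ γ = ln(P₂/P₁) / ln(V₁/V₂).
γ = ln(0.0811/0.223) / ln(8.78/18.1) = 1.398.
γ ≈ 1.40 is close to 7/5, so the gas is diatomic.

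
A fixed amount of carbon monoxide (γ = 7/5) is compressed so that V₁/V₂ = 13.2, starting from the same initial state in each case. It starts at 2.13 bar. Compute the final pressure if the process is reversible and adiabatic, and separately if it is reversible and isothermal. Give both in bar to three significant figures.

Isothermal: P₂ = P₁(V₁/V₂) = 2.13×13.2 = 28.12 bar.
Adiabatic: P₂ = P₁(V₁/V₂)^γ = 2.13×13.2^(7/5) = 78.92 bar.

adiabatic: 78.9 bar; isothermal: 28.1 bar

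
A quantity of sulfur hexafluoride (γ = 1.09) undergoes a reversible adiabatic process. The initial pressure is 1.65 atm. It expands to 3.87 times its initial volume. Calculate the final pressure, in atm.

P₂ ≈ 0.377 atm

Since PV^γ is constant along a reversible adiabat, P₂ = P₁ (V₁/V₂)^γ.
P₂ = 1.65 × (1/3.87)^(1.09) = 0.3775 atm.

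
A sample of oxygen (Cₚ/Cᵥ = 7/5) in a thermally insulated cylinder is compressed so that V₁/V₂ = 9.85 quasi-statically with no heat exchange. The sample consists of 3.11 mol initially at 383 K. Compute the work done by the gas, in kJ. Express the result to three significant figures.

W ≈ -37.1 kJ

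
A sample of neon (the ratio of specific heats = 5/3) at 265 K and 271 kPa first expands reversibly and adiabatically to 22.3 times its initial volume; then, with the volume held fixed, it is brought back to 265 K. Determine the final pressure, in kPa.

P₃ ≈ 12.2 kPa

Adiabatic step (PV^γ = const): P₂ = 271×(1/22.3)^(5/3) = 1.534 kPa; T₂ = 265×(1/22.3)^(2/3) = 33.45 K.
Isochoric: P₃ = P₂(T₃/T₂) = 1.534 × (265/33.45) = 12.15 kPa.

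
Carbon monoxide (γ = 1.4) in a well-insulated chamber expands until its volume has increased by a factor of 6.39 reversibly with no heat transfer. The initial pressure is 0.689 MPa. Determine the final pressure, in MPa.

P₂ ≈ 0.0513 MPa

Adiabatic: P₁V₁^γ = P₂V₂^γ ⇒ P₂ = P₁ (V₁/V₂)^γ.
P₂ = 0.689 × (1/6.39)^(1.4) = 0.05135 MPa.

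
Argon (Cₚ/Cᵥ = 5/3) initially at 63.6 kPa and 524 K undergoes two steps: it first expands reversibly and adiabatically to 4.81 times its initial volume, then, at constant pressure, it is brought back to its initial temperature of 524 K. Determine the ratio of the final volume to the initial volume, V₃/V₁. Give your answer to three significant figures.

Adiabatic step: V₂/V₁ = 4.81; T₂ = T₁·(1/4.81)^(2/3) = 183.9 K.
Isobaric step: V₃/V₂ = T₃/T₂ = 524/183.9.
V₃/V₁ = (V₂/V₁)(V₃/V₂) = 4.81 × (524/183.9) = 13.71.

V₃/V₁ ≈ 13.7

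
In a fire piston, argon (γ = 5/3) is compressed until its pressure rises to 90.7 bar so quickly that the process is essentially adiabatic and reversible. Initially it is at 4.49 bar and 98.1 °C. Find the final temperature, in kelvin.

T₂ ≈ 1240 K

Adiabatic: T₂/T₁ = (P₂/P₁)^((γ−1)/γ).
T₁ = 98.1 °C = 371.2 K.
T₂ = 371.2 × (90.7/4.49)^(2/5) = 1235 K.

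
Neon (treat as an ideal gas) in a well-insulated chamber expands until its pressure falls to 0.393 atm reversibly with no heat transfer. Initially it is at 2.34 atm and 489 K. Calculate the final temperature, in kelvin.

T₂ ≈ 240 K

Along an adiabat T P^((1−γ)/γ) is constant, so T₂ = T₁ (P₂/P₁)^((γ−1)/γ).
For a monatomic ideal gas γ = 5/3, so (γ−1)/γ = 2/5.
T₂ = 489 × (0.393/2.34)^(2/5) = 239.5 K.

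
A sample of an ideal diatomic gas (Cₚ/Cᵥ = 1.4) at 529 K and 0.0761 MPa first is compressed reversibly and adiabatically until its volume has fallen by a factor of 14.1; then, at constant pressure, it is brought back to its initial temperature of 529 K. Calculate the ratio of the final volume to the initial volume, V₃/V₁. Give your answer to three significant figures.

Adiabatic step: V₂/V₁ = 0.07092; T₂ = T₁·14.1^(0.4) = 1525 K.
Isobaric step: V₃/V₂ = T₃/T₂ = 529/1525.
V₃/V₁ = (V₂/V₁)(V₃/V₂) = 0.07092 × (529/1525) = 0.02461.

V₃/V₁ ≈ 0.0246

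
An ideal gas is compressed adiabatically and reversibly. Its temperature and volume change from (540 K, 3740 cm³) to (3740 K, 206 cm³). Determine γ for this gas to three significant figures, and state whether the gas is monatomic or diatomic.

γ ≈ 1.67; monatomic

TV^(γ−1) = const ⇒ γ − 1 = ln(T₂/T₁) / ln(V₁/V₂).
γ = 1 + ln(3740/540) / ln(3740/206) = 1.668.
γ ≈ 1.67 is close to 5/3, so the gas is monatomic.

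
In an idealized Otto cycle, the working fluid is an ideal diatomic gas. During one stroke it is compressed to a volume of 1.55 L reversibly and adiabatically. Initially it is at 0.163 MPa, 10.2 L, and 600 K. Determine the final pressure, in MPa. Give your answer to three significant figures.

Adiabatic: P₁V₁^γ = P₂V₂^γ ⇒ P₂ = P₁ (V₁/V₂)^γ.
γ = 7/5 for a diatomic ideal gas.
P₂ = 0.163 × (10.2/1.55)^(7/5) = 2.279 MPa.

P₂ ≈ 2.28 MPa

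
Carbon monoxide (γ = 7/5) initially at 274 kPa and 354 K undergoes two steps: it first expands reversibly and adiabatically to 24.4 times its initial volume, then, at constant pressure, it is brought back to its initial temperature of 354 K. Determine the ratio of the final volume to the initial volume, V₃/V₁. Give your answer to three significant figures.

V₃/V₁ ≈ 87.6

Adiabatic step: V₂/V₁ = 24.4; T₂ = T₁·(1/24.4)^(2/5) = 98.64 K.
Isobaric step: V₃/V₂ = T₃/T₂ = 354/98.64.
V₃/V₁ = (V₂/V₁)(V₃/V₂) = 24.4 × (354/98.64) = 87.57.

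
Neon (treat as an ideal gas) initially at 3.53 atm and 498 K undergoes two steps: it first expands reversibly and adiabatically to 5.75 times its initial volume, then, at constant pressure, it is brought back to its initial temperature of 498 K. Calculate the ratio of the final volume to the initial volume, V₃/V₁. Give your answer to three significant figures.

For a monatomic ideal gas γ = 5/3.
Adiabatic step: V₂/V₁ = 5.75; T₂ = T₁·(1/5.75)^(2/3) = 155.2 K.
Isobaric step: V₃/V₂ = T₃/T₂ = 498/155.2.
V₃/V₁ = (V₂/V₁)(V₃/V₂) = 5.75 × (498/155.2) = 18.45.

V₃/V₁ ≈ 18.5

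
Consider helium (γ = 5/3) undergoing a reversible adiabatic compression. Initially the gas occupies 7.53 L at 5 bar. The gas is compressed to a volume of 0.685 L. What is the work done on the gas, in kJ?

W ≈ 22.3 kJ

P₂ = P₁(V₁/V₂)^γ = 5×(7.53/0.685)^(5/3) = 271.7 bar.
For a reversible adiabat, W_by_gas = (P₁V₁ − P₂V₂)/(γ−1).
W_by = (500000×0.00753 − 2.717×10^7×0.000685) / (2/3) = -22270 J.
W_on_gas = −W_by = 22270 J.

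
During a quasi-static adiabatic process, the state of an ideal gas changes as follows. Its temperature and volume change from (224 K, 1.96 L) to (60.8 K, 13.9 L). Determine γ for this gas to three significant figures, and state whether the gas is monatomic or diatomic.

TV^(γ−1) = const ⇒ γ − 1 = ln(T₂/T₁) / ln(V₁/V₂).
γ = 1 + ln(60.8/224) / ln(1.96/13.9) = 1.666.
γ ≈ 1.67 is close to 5/3, so the gas is monatomic.

γ ≈ 1.67; monatomic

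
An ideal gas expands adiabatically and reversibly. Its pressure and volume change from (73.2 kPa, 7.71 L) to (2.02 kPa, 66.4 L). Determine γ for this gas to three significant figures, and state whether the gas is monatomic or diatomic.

PV^γ = const ⇒ γ = ln(P₂/P₁) / ln(V₁/V₂).
γ = ln(2.02/73.2) / ln(7.71/66.4) = 1.667.
γ ≈ 1.67 is close to 5/3, so the gas is monatomic.

γ ≈ 1.67; monatomic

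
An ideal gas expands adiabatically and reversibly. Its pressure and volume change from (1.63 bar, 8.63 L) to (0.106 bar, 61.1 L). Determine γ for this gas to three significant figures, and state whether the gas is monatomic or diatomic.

γ ≈ 1.40; diatomic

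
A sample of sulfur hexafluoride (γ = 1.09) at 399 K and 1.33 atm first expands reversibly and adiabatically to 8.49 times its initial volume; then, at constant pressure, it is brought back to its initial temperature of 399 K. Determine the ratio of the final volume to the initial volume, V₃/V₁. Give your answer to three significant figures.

Adiabatic step: V₂/V₁ = 8.49; T₂ = T₁·(1/8.49)^(0.09) = 329.1 K.
Isobaric step: V₃/V₂ = T₃/T₂ = 399/329.1.
V₃/V₁ = (V₂/V₁)(V₃/V₂) = 8.49 × (399/329.1) = 10.29.

V₃/V₁ ≈ 10.3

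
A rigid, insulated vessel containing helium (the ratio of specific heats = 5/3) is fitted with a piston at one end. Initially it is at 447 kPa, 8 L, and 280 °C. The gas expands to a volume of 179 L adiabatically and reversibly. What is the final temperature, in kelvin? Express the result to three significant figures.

T₂ ≈ 69.7 K

Adiabatic: T₁V₁^(γ−1) = T₂V₂^(γ−1) ⇒ T₂ = T₁ (V₁/V₂)^(γ−1).
T₁ = 280 °C = 553.1 K.
T₂ = 553.1 × (8/179)^(2/3) = 69.66 K.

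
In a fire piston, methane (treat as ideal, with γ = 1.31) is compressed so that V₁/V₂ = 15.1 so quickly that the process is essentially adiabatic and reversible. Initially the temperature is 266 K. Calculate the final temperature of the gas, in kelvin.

T₂ ≈ 617 K

Adiabatic: T₁V₁^(γ−1) = T₂V₂^(γ−1) ⇒ T₂ = T₁ (V₁/V₂)^(γ−1).
T₂ = 266 × 15.1^(0.31) = 617.1 K.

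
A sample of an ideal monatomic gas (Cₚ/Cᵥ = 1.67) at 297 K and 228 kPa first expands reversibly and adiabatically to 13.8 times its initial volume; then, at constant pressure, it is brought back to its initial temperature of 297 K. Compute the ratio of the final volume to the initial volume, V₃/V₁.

V₃/V₁ ≈ 80.1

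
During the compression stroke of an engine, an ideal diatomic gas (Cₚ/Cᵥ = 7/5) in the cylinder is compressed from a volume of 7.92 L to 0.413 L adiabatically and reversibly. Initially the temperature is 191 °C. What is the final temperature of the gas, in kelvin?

For a reversible adiabat TV^(γ−1) is constant, so T₂ = T₁ (V₁/V₂)^(γ−1).
T₁ = 191 °C = 464.1 K.
T₂ = 464.1 × (7.92/0.413)^(2/5) = 1513 K.

T₂ ≈ 1510 K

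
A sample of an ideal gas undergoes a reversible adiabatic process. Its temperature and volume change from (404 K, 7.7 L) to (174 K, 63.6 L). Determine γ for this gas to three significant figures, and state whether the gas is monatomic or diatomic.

γ ≈ 1.40; diatomic

TV^(γ−1) = const ⇒ γ − 1 = ln(T₂/T₁) / ln(V₁/V₂).
γ = 1 + ln(174/404) / ln(7.7/63.6) = 1.399.
γ ≈ 1.40 is close to 7/5, so the gas is diatomic.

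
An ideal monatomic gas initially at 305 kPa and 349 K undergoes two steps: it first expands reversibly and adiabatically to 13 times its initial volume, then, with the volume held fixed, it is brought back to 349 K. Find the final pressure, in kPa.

P₃ ≈ 23.5 kPa

For a monatomic ideal gas γ = 5/3.
Adiabatic step (PV^γ = const): P₂ = 305×(1/13)^(5/3) = 4.244 kPa; T₂ = 349×(1/13)^(2/3) = 63.12 K.
Isochoric: P₃ = P₂(T₃/T₂) = 4.244 × (349/63.12) = 23.46 kPa.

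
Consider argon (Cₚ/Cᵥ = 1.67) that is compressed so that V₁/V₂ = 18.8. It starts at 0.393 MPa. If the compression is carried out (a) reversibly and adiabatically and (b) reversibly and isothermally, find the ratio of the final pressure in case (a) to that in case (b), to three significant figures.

P_adiabatic / P_isothermal ≈ 7.14

Isothermal: P_b = P₁(V₁/V₂) = 0.393×18.8.
Adiabatic: P_a = P₁(V₁/V₂)^γ = 0.393×18.8^(1.67).
P_a/P_b = (V₁/V₂)^(γ−1) = 18.8^(0.67) = 7.14.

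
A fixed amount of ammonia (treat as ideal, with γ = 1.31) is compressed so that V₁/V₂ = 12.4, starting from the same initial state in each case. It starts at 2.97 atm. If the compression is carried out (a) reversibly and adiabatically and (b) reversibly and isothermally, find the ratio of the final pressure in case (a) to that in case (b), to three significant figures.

Isothermal: P_b = P₁(V₁/V₂) = 2.97×12.4.
Adiabatic: P_a = P₁(V₁/V₂)^γ = 2.97×12.4^(1.31).
P_a/P_b = (V₁/V₂)^(γ−1) = 12.4^(0.31) = 2.183.

P_adiabatic / P_isothermal ≈ 2.18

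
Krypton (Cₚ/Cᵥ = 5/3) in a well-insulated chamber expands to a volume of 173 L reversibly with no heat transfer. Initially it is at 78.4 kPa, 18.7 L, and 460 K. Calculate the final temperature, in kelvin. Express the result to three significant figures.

For a reversible adiabat TV^(γ−1) is constant, so T₂ = T₁ (V₁/V₂)^(γ−1).
T₂ = 460 × (18.7/173)^(2/3) = 104.4 K.

T₂ ≈ 104 K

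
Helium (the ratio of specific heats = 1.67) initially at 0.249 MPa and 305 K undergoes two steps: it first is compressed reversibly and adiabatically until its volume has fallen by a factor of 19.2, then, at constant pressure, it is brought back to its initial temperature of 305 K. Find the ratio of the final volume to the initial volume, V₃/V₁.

V₃/V₁ ≈ 0.00719

Adiabatic step: V₂/V₁ = 0.05208; T₂ = T₁·19.2^(0.67) = 2209 K.
Isobaric step: V₃/V₂ = T₃/T₂ = 305/2209.
V₃/V₁ = (V₂/V₁)(V₃/V₂) = 0.05208 × (305/2209) = 0.007193.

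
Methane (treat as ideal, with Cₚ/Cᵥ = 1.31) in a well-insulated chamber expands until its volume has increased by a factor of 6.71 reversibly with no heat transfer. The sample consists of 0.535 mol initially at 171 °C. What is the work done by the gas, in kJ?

W ≈ 2.84 kJ

For a reversible adiabat TV^(γ−1) is constant, so T₂ = T₁ (V₁/V₂)^(γ−1).
T₁ = 171 °C = 444.1 K.
T₂ = 444.1 × (1/6.71)^(0.31) = 246.2 K.
Q = 0, so ΔU = W_on_gas = nCᵥΔT with Cᵥ = R/(γ−1) = 26.82 J/(mol·K).
ΔU = 0.535 × 26.82 × (246.2 − 444.1) = -2841 J.
Work done by the gas = −ΔU = 2841 J.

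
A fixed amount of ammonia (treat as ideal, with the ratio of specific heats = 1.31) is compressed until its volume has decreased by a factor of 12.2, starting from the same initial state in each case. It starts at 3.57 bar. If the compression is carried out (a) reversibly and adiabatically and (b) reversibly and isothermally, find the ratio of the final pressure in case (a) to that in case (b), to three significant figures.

Isothermal: P_b = P₁(V₁/V₂) = 3.57×12.2.
Adiabatic: P_a = P₁(V₁/V₂)^γ = 3.57×12.2^(1.31).
P_a/P_b = (V₁/V₂)^(γ−1) = 12.2^(0.31) = 2.172.

P_adiabatic / P_isothermal ≈ 2.17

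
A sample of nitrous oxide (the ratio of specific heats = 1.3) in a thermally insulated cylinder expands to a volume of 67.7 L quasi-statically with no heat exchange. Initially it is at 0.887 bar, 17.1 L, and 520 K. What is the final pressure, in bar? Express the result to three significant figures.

Adiabatic: P₁V₁^γ = P₂V₂^γ ⇒ P₂ = P₁ (V₁/V₂)^γ.
P₂ = 0.887 × (17.1/67.7)^(1.3) = 0.1483 bar.

P₂ ≈ 0.148 bar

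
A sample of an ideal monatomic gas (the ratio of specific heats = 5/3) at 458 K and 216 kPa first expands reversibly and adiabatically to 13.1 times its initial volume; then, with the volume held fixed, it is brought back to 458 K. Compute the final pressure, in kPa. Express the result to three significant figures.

Adiabatic step (PV^γ = const): P₂ = 216×(1/13.1)^(5/3) = 2.967 kPa; T₂ = 458×(1/13.1)^(2/3) = 82.42 K.
Isochoric: P₃ = P₂(T₃/T₂) = 2.967 × (458/82.42) = 16.49 kPa.

P₃ ≈ 16.5 kPa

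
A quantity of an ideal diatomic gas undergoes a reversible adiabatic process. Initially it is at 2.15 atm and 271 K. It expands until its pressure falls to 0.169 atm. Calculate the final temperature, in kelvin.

Adiabatic: T₂/T₁ = (P₂/P₁)^((γ−1)/γ).
For a diatomic ideal gas γ = 7/5, so (γ−1)/γ = 2/7.
T₂ = 271 × (0.169/2.15)^(2/7) = 131 K.

T₂ ≈ 131 K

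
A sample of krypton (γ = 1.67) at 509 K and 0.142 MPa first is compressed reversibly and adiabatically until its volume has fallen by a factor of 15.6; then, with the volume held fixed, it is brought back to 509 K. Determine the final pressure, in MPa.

P₃ ≈ 2.22 MPa

Adiabatic step (PV^γ = const): P₂ = 0.142×15.6^(1.67) = 13.96 MPa; T₂ = 509×15.6^(0.67) = 3207 K.
Isochoric: P₃ = P₂(T₃/T₂) = 13.96 × (509/3207) = 2.215 MPa.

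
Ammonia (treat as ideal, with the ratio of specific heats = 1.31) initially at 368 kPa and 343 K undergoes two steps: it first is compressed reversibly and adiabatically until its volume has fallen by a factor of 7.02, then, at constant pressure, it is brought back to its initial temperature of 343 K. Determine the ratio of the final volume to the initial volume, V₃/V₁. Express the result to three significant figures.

V₃/V₁ ≈ 0.0779

Adiabatic step: V₂/V₁ = 0.1425; T₂ = T₁·7.02^(0.31) = 627.6 K.
Isobaric step: V₃/V₂ = T₃/T₂ = 343/627.6.
V₃/V₁ = (V₂/V₁)(V₃/V₂) = 0.1425 × (343/627.6) = 0.07786.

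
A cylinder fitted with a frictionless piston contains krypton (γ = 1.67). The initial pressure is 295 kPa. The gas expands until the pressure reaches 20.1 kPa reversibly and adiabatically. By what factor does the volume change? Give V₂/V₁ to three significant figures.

V₂/V₁ ≈ 5.00

From PV^γ = const, V₂/V₁ = (P₁/P₂)^(1/γ).
V₂/V₁ = (295/20.1)^(0.599) = 4.995.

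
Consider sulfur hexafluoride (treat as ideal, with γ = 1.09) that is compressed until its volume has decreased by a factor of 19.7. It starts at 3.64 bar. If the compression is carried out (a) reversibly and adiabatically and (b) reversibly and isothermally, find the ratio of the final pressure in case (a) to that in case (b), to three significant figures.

P_adiabatic / P_isothermal ≈ 1.31

Isothermal: P_b = P₁(V₁/V₂) = 3.64×19.7.
Adiabatic: P_a = P₁(V₁/V₂)^γ = 3.64×19.7^(1.09).
P_a/P_b = (V₁/V₂)^(γ−1) = 19.7^(0.09) = 1.308.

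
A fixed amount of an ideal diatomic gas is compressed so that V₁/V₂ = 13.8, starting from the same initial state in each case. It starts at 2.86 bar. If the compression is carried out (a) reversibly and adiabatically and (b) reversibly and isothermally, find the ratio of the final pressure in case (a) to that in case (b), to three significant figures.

For a diatomic ideal gas γ = 7/5.
Isothermal: P_b = P₁(V₁/V₂) = 2.86×13.8.
Adiabatic: P_a = P₁(V₁/V₂)^γ = 2.86×13.8^(7/5).
P_a/P_b = (V₁/V₂)^(γ−1) = 13.8^(2/5) = 2.857.

P_adiabatic / P_isothermal ≈ 2.86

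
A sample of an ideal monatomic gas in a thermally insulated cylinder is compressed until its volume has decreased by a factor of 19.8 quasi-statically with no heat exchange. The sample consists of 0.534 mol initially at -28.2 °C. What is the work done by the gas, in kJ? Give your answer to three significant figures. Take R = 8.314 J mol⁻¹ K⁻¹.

Adiabatic: T₁V₁^(γ−1) = T₂V₂^(γ−1) ⇒ T₂ = T₁ (V₁/V₂)^(γ−1).
γ = 5/3 for a monatomic ideal gas, so γ−1 = 2/3.
T₁ = -28.2 °C = 244.9 K.
T₂ = 244.9 × 19.8^(2/3) = 1793 K.
Q = 0, so ΔU = W_on_gas = nCᵥΔT with Cᵥ = R/(γ−1) = 12.47 J/(mol·K).
ΔU = 0.534 × 12.47 × (1793 − 244.9) = 10310 J.
Work done by the gas = −ΔU = -10310 J.

W ≈ -10.3 kJ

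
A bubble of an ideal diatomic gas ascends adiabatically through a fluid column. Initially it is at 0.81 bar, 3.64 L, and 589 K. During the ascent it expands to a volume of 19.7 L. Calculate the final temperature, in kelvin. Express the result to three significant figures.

Adiabatic: T₁V₁^(γ−1) = T₂V₂^(γ−1) ⇒ T₂ = T₁ (V₁/V₂)^(γ−1).
γ = 7/5 for a diatomic ideal gas.
T₂ = 589 × (3.64/19.7)^(2/5) = 299.8 K.

T₂ ≈ 300 K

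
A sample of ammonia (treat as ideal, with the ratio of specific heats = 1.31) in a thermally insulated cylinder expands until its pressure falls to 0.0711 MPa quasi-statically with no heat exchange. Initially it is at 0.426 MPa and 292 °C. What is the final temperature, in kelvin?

Along an adiabat T P^((1−γ)/γ) is constant, so T₂ = T₁ (P₂/P₁)^((γ−1)/γ).
T₁ = 292 °C = 565.1 K.
T₂ = 565.1 × (0.0711/0.426)^(0.237) = 370 K.

T₂ ≈ 370 K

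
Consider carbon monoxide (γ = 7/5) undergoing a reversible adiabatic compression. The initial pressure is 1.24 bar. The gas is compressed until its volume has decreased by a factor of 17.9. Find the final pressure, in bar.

P₂ ≈ 70.4 bar

Since PV^γ is constant along a reversible adiabat, P₂ = P₁ (V₁/V₂)^γ.
P₂ = 1.24 × 17.9^(7/5) = 70.37 bar.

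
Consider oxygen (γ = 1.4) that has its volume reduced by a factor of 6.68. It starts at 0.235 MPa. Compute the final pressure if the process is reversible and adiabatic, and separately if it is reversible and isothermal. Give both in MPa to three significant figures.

Isothermal: P₂ = P₁(V₁/V₂) = 0.235×6.68 = 1.57 MPa.
Adiabatic: P₂ = P₁(V₁/V₂)^γ = 0.235×6.68^(1.4) = 3.355 MPa.

adiabatic: 3.36 MPa; isothermal: 1.57 MPa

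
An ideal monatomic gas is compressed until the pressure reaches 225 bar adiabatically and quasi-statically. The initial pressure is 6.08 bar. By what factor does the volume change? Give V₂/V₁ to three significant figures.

From PV^γ = const, V₂/V₁ = (P₁/P₂)^(1/γ).
For a monatomic ideal gas γ = 5/3.
V₂/V₁ = (6.08/225)^(3/5) = 0.1146.

V₂/V₁ ≈ 0.115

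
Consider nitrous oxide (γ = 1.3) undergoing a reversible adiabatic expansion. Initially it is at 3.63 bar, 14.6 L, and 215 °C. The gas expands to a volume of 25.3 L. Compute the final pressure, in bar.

Since PV^γ is constant along a reversible adiabat, P₂ = P₁ (V₁/V₂)^γ.
P₂ = 3.63 × (14.6/25.3)^(1.3) = 1.776 bar.

P₂ ≈ 1.78 bar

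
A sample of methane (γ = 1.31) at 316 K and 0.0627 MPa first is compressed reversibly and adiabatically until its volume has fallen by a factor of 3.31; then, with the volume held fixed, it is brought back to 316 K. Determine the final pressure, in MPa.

P₃ ≈ 0.208 MPa

Adiabatic step (PV^γ = const): P₂ = 0.0627×3.31^(1.31) = 0.3008 MPa; T₂ = 316×3.31^(0.31) = 458 K.
Isochoric: P₃ = P₂(T₃/T₂) = 0.3008 × (316/458) = 0.2075 MPa.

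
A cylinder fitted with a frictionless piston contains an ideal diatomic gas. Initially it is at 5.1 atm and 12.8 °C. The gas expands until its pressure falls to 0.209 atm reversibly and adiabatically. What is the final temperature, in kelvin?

T₂ ≈ 115 K

Adiabatic: T₂/T₁ = (P₂/P₁)^((γ−1)/γ).
For a diatomic ideal gas γ = 7/5, so (γ−1)/γ = 2/7.
T₁ = 12.8 °C = 285.9 K.
T₂ = 285.9 × (0.209/5.1)^(2/7) = 114.8 K.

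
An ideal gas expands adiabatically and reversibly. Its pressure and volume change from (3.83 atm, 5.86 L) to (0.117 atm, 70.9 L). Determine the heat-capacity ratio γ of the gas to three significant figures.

PV^γ = const ⇒ γ = ln(P₂/P₁) / ln(V₁/V₂).
γ = ln(0.117/3.83) / ln(5.86/70.9) = 1.399.

γ ≈ 1.40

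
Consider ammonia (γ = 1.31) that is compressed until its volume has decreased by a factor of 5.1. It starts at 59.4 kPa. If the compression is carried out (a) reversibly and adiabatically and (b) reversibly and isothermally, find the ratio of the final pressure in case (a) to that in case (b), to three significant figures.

P_adiabatic / P_isothermal ≈ 1.66

Isothermal: P_b = P₁(V₁/V₂) = 59.4×5.1.
Adiabatic: P_a = P₁(V₁/V₂)^γ = 59.4×5.1^(1.31).
P_a/P_b = (V₁/V₂)^(γ−1) = 5.1^(0.31) = 1.657.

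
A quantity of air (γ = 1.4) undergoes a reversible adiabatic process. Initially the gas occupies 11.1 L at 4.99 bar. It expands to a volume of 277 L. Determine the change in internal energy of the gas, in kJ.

ΔU ≈ -10.0 kJ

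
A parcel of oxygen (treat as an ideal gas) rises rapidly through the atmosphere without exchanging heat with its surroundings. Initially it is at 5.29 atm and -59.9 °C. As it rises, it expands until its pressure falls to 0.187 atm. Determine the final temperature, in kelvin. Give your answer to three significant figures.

Adiabatic: T₂/T₁ = (P₂/P₁)^((γ−1)/γ).
For a diatomic ideal gas γ = 7/5, so (γ−1)/γ = 2/7.
T₁ = -59.9 °C = 213.2 K.
T₂ = 213.2 × (0.187/5.29)^(2/7) = 82.06 K.

T₂ ≈ 82.1 K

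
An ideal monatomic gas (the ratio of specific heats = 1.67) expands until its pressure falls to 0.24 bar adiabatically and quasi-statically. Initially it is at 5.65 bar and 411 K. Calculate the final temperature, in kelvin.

T₂ ≈ 116 K

Adiabatic: T₂/T₁ = (P₂/P₁)^((γ−1)/γ).
T₂ = 411 × (0.24/5.65)^(0.401) = 115.7 K.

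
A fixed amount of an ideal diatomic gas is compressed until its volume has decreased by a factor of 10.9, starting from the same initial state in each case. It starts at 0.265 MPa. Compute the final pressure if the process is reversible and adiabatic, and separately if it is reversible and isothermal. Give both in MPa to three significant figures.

For a diatomic ideal gas γ = 7/5.
Isothermal: P₂ = P₁(V₁/V₂) = 0.265×10.9 = 2.889 MPa.
Adiabatic: P₂ = P₁(V₁/V₂)^γ = 0.265×10.9^(7/5) = 7.51 MPa.

adiabatic: 7.51 MPa; isothermal: 2.89 MPa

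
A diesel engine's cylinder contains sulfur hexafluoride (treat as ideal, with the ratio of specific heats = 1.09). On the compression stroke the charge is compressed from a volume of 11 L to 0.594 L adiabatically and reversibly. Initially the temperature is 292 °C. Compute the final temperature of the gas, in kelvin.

For a reversible adiabat TV^(γ−1) is constant, so T₂ = T₁ (V₁/V₂)^(γ−1).
T₁ = 292 °C = 565.1 K.
T₂ = 565.1 × (11/0.594)^(0.09) = 734.9 K.

T₂ ≈ 735 K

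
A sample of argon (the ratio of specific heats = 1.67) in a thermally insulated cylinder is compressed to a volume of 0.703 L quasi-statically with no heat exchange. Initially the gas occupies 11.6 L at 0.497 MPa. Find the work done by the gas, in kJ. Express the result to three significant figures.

P₂ = P₁(V₁/V₂)^γ = 0.497×(11.6/0.703)^(1.67) = 53.65 MPa.
For a reversible adiabat, W_by_gas = (P₁V₁ − P₂V₂)/(γ−1).
W_by = (497000×0.0116 − 5.365×10^7×0.000703) / (0.67) = -47690 J.

W ≈ -47.7 kJ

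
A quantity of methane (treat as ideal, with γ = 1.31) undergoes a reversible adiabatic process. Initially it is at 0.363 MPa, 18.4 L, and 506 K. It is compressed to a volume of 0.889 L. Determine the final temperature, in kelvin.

T₂ ≈ 1290 K

Adiabatic: T₁V₁^(γ−1) = T₂V₂^(γ−1) ⇒ T₂ = T₁ (V₁/V₂)^(γ−1).
T₂ = 506 × (18.4/0.889)^(0.31) = 1294 K.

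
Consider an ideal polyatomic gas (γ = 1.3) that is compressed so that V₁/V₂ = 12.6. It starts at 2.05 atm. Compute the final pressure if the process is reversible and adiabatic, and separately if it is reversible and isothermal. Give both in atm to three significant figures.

adiabatic: 55.2 atm; isothermal: 25.8 atm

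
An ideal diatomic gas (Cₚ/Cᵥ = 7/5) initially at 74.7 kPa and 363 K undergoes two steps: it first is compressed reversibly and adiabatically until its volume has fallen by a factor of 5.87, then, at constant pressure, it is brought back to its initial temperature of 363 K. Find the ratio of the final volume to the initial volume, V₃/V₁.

V₃/V₁ ≈ 0.0839

Adiabatic step: V₂/V₁ = 0.1704; T₂ = T₁·5.87^(2/5) = 736.8 K.
Isobaric step: V₃/V₂ = T₃/T₂ = 363/736.8.
V₃/V₁ = (V₂/V₁)(V₃/V₂) = 0.1704 × (363/736.8) = 0.08393.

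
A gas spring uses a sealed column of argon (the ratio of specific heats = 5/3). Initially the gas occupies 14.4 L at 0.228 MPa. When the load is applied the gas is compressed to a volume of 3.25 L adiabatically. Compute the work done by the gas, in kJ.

W ≈ -8.36 kJ

P₂ = P₁(V₁/V₂)^γ = 0.228×(14.4/3.25)^(5/3) = 2.725 MPa.
For a reversible adiabat, W_by_gas = (P₁V₁ − P₂V₂)/(γ−1).
W_by = (228000×0.0144 − 2.725×10^6×0.00325) / (2/3) = -8361 J.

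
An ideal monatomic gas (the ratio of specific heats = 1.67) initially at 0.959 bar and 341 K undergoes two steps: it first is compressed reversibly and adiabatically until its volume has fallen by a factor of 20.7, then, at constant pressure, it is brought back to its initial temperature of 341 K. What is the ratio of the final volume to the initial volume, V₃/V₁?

V₃/V₁ ≈ 0.00634

Adiabatic step: V₂/V₁ = 0.04831; T₂ = T₁·20.7^(0.67) = 2597 K.
Isobaric step: V₃/V₂ = T₃/T₂ = 341/2597.
V₃/V₁ = (V₂/V₁)(V₃/V₂) = 0.04831 × (341/2597) = 0.006344.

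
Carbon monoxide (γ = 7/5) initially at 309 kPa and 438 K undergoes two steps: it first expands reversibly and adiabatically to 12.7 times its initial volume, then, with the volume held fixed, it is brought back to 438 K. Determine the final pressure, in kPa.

P₃ ≈ 24.3 kPa

Adiabatic step (PV^γ = const): P₂ = 309×(1/12.7)^(7/5) = 8.803 kPa; T₂ = 438×(1/12.7)^(2/5) = 158.5 K.
Isochoric: P₃ = P₂(T₃/T₂) = 8.803 × (438/158.5) = 24.33 kPa.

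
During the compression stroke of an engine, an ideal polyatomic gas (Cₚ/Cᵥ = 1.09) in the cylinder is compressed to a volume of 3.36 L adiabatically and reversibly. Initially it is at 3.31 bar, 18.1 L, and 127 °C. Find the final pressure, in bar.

P₂ ≈ 20.7 bar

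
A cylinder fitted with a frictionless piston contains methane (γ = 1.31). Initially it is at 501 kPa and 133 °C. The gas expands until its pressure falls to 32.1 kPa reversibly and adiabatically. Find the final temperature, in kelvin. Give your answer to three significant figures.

Along an adiabat T P^((1−γ)/γ) is constant, so T₂ = T₁ (P₂/P₁)^((γ−1)/γ).
T₁ = 133 °C = 406.1 K.
T₂ = 406.1 × (32.1/501)^(0.237) = 212 K.

T₂ ≈ 212 K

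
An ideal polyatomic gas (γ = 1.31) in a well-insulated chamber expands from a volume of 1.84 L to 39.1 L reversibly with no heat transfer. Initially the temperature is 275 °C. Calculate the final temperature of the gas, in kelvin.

T₂ ≈ 213 K

For a reversible adiabat TV^(γ−1) is constant, so T₂ = T₁ (V₁/V₂)^(γ−1).
T₁ = 275 °C = 548.1 K.
T₂ = 548.1 × (1.84/39.1)^(0.31) = 212.5 K.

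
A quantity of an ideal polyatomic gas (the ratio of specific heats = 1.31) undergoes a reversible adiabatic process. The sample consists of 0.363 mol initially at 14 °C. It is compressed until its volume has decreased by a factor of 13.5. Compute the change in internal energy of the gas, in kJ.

ΔU ≈ 3.47 kJ

Adiabatic: T₁V₁^(γ−1) = T₂V₂^(γ−1) ⇒ T₂ = T₁ (V₁/V₂)^(γ−1).
T₁ = 14 °C = 287.1 K.
T₂ = 287.1 × 13.5^(0.31) = 643.4 K.
Q = 0, so ΔU = W_on_gas = nCᵥΔT with Cᵥ = R/(γ−1) = 26.82 J/(mol·K).
ΔU = 0.363 × 26.82 × (643.4 − 287.1) = 3469 J.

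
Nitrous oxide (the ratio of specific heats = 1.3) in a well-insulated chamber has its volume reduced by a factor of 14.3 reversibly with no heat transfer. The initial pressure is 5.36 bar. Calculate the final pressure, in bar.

Adiabatic: P₁V₁^γ = P₂V₂^γ ⇒ P₂ = P₁ (V₁/V₂)^γ.
P₂ = 5.36 × 14.3^(1.3) = 170.3 bar.

P₂ ≈ 170 bar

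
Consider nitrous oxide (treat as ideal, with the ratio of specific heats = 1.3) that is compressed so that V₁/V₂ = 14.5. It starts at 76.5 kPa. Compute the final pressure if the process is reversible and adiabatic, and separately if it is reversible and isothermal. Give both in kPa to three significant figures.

Isothermal: P₂ = P₁(V₁/V₂) = 76.5×14.5 = 1109 kPa.
Adiabatic: P₂ = P₁(V₁/V₂)^γ = 76.5×14.5^(1.3) = 2474 kPa.

adiabatic: 2470 kPa; isothermal: 1110 kPa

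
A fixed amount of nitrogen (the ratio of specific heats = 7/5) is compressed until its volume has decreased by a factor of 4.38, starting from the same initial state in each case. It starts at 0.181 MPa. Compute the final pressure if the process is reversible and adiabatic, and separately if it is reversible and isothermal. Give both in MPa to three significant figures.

adiabatic: 1.43 MPa; isothermal: 0.793 MPa

Isothermal: P₂ = P₁(V₁/V₂) = 0.181×4.38 = 0.7928 MPa.
Adiabatic: P₂ = P₁(V₁/V₂)^γ = 0.181×4.38^(7/5) = 1.431 MPa.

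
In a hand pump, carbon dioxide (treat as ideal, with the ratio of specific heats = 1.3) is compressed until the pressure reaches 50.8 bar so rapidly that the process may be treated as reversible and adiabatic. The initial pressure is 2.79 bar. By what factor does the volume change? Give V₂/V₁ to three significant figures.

V₂/V₁ ≈ 0.107

From PV^γ = const, V₂/V₁ = (P₁/P₂)^(1/γ).
V₂/V₁ = (2.79/50.8)^(0.769) = 0.1073.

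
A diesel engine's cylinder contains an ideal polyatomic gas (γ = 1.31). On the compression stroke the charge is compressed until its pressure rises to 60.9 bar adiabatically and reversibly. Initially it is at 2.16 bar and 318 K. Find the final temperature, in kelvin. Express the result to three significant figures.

Along an adiabat T P^((1−γ)/γ) is constant, so T₂ = T₁ (P₂/P₁)^((γ−1)/γ).
T₂ = 318 × (60.9/2.16)^(0.237) = 700.8 K.

T₂ ≈ 701 K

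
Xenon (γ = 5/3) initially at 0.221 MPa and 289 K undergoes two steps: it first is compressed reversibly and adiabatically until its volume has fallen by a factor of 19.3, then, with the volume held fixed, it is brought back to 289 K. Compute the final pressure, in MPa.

Adiabatic step (PV^γ = const): P₂ = 0.221×19.3^(5/3) = 30.69 MPa; T₂ = 289×19.3^(2/3) = 2079 K.
Isochoric: P₃ = P₂(T₃/T₂) = 30.69 × (289/2079) = 4.265 MPa.

P₃ ≈ 4.27 MPa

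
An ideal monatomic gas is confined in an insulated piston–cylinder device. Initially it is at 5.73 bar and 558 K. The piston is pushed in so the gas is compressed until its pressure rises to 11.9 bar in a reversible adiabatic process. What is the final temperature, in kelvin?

Along an adiabat T P^((1−γ)/γ) is constant, so T₂ = T₁ (P₂/P₁)^((γ−1)/γ).
For a monatomic ideal gas γ = 5/3, so (γ−1)/γ = 2/5.
T₂ = 558 × (11.9/5.73)^(2/5) = 747.5 K.

T₂ ≈ 747 K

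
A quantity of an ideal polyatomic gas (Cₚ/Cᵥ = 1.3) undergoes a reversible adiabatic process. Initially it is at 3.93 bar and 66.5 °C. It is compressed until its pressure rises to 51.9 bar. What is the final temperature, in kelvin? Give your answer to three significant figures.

T₂ ≈ 616 K

Adiabatic: T₂/T₁ = (P₂/P₁)^((γ−1)/γ).
T₁ = 66.5 °C = 339.6 K.
T₂ = 339.6 × (51.9/3.93)^(0.231) = 616.1 K.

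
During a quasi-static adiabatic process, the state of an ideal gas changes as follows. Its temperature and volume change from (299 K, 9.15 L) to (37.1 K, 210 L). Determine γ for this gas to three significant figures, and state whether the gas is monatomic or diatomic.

γ ≈ 1.67; monatomic

TV^(γ−1) = const ⇒ γ − 1 = ln(T₂/T₁) / ln(V₁/V₂).
γ = 1 + ln(37.1/299) / ln(9.15/210) = 1.666.
γ ≈ 1.67 is close to 5/3, so the gas is monatomic.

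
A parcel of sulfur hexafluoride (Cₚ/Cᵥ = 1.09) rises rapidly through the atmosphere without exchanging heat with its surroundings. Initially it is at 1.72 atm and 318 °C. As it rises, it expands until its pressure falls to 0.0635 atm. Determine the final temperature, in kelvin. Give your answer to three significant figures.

T₂ ≈ 450 K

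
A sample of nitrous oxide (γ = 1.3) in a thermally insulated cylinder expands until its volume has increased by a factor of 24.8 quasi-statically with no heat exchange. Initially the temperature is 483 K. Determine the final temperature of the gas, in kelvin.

T₂ ≈ 184 K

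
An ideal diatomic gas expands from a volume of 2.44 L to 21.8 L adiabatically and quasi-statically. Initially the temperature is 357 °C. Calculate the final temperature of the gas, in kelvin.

Adiabatic: T₁V₁^(γ−1) = T₂V₂^(γ−1) ⇒ T₂ = T₁ (V₁/V₂)^(γ−1).
For a diatomic ideal gas γ = 7/5, so γ−1 = 2/5.
T₁ = 357 °C = 630.1 K.
T₂ = 630.1 × (2.44/21.8)^(2/5) = 262.4 K.

T₂ ≈ 262 K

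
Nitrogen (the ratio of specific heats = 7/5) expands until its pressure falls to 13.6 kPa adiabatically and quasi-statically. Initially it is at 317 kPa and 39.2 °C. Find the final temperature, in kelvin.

Adiabatic: T₂/T₁ = (P₂/P₁)^((γ−1)/γ).
T₁ = 39.2 °C = 312.3 K.
T₂ = 312.3 × (13.6/317)^(2/7) = 127 K.

T₂ ≈ 127 K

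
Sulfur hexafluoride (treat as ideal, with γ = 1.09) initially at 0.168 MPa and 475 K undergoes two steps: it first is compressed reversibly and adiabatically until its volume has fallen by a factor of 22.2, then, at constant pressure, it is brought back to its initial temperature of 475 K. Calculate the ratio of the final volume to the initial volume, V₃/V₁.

Adiabatic step: V₂/V₁ = 0.04505; T₂ = T₁·22.2^(0.09) = 627.9 K.
Isobaric step: V₃/V₂ = T₃/T₂ = 475/627.9.
V₃/V₁ = (V₂/V₁)(V₃/V₂) = 0.04505 × (475/627.9) = 0.03408.

V₃/V₁ ≈ 0.0341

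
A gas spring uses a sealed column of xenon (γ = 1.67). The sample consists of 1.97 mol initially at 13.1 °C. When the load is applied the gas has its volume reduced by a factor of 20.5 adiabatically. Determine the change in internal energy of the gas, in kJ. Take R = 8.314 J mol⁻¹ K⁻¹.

ΔU ≈ 45.9 kJ

Adiabatic: T₁V₁^(γ−1) = T₂V₂^(γ−1) ⇒ T₂ = T₁ (V₁/V₂)^(γ−1).
T₁ = 13.1 °C = 286.2 K.
T₂ = 286.2 × 20.5^(0.67) = 2166 K.
Q = 0, so ΔU = W_on_gas = nCᵥΔT with Cᵥ = R/(γ−1) = 12.41 J/(mol·K).
ΔU = 1.97 × 12.41 × (2166 − 286.2) = 45950 J.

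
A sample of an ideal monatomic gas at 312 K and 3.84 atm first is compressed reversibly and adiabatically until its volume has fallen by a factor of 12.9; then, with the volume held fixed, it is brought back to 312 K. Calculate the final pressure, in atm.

P₃ ≈ 49.5 atm

For a monatomic ideal gas γ = 5/3.
Adiabatic step (PV^γ = const): P₂ = 3.84×12.9^(5/3) = 272.5 atm; T₂ = 312×12.9^(2/3) = 1716 K.
Isochoric: P₃ = P₂(T₃/T₂) = 272.5 × (312/1716) = 49.54 atm.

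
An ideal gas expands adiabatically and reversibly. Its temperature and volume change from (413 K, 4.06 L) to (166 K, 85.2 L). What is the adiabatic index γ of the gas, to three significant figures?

γ ≈ 1.30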